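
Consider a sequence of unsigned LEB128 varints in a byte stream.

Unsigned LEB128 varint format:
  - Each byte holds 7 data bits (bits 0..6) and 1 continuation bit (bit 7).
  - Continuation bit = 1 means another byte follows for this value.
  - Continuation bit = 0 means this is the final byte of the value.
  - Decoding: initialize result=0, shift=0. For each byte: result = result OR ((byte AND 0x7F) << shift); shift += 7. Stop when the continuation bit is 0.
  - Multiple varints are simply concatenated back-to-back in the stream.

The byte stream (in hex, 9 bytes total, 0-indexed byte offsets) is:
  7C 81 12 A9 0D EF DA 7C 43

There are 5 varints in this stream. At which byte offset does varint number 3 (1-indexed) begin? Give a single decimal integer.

  byte[0]=0x7C cont=0 payload=0x7C=124: acc |= 124<<0 -> acc=124 shift=7 [end]
Varint 1: bytes[0:1] = 7C -> value 124 (1 byte(s))
  byte[1]=0x81 cont=1 payload=0x01=1: acc |= 1<<0 -> acc=1 shift=7
  byte[2]=0x12 cont=0 payload=0x12=18: acc |= 18<<7 -> acc=2305 shift=14 [end]
Varint 2: bytes[1:3] = 81 12 -> value 2305 (2 byte(s))
  byte[3]=0xA9 cont=1 payload=0x29=41: acc |= 41<<0 -> acc=41 shift=7
  byte[4]=0x0D cont=0 payload=0x0D=13: acc |= 13<<7 -> acc=1705 shift=14 [end]
Varint 3: bytes[3:5] = A9 0D -> value 1705 (2 byte(s))
  byte[5]=0xEF cont=1 payload=0x6F=111: acc |= 111<<0 -> acc=111 shift=7
  byte[6]=0xDA cont=1 payload=0x5A=90: acc |= 90<<7 -> acc=11631 shift=14
  byte[7]=0x7C cont=0 payload=0x7C=124: acc |= 124<<14 -> acc=2043247 shift=21 [end]
Varint 4: bytes[5:8] = EF DA 7C -> value 2043247 (3 byte(s))
  byte[8]=0x43 cont=0 payload=0x43=67: acc |= 67<<0 -> acc=67 shift=7 [end]
Varint 5: bytes[8:9] = 43 -> value 67 (1 byte(s))

Answer: 3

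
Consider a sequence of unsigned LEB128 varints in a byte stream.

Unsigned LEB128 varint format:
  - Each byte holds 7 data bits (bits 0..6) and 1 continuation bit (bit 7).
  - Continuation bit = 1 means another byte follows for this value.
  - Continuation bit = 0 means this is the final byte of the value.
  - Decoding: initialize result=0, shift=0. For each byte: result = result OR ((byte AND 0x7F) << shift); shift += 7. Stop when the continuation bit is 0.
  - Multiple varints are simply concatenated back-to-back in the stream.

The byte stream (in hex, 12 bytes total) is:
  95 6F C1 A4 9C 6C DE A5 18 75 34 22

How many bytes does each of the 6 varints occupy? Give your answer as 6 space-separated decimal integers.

Answer: 2 4 3 1 1 1

Derivation:
  byte[0]=0x95 cont=1 payload=0x15=21: acc |= 21<<0 -> acc=21 shift=7
  byte[1]=0x6F cont=0 payload=0x6F=111: acc |= 111<<7 -> acc=14229 shift=14 [end]
Varint 1: bytes[0:2] = 95 6F -> value 14229 (2 byte(s))
  byte[2]=0xC1 cont=1 payload=0x41=65: acc |= 65<<0 -> acc=65 shift=7
  byte[3]=0xA4 cont=1 payload=0x24=36: acc |= 36<<7 -> acc=4673 shift=14
  byte[4]=0x9C cont=1 payload=0x1C=28: acc |= 28<<14 -> acc=463425 shift=21
  byte[5]=0x6C cont=0 payload=0x6C=108: acc |= 108<<21 -> acc=226955841 shift=28 [end]
Varint 2: bytes[2:6] = C1 A4 9C 6C -> value 226955841 (4 byte(s))
  byte[6]=0xDE cont=1 payload=0x5E=94: acc |= 94<<0 -> acc=94 shift=7
  byte[7]=0xA5 cont=1 payload=0x25=37: acc |= 37<<7 -> acc=4830 shift=14
  byte[8]=0x18 cont=0 payload=0x18=24: acc |= 24<<14 -> acc=398046 shift=21 [end]
Varint 3: bytes[6:9] = DE A5 18 -> value 398046 (3 byte(s))
  byte[9]=0x75 cont=0 payload=0x75=117: acc |= 117<<0 -> acc=117 shift=7 [end]
Varint 4: bytes[9:10] = 75 -> value 117 (1 byte(s))
  byte[10]=0x34 cont=0 payload=0x34=52: acc |= 52<<0 -> acc=52 shift=7 [end]
Varint 5: bytes[10:11] = 34 -> value 52 (1 byte(s))
  byte[11]=0x22 cont=0 payload=0x22=34: acc |= 34<<0 -> acc=34 shift=7 [end]
Varint 6: bytes[11:12] = 22 -> value 34 (1 byte(s))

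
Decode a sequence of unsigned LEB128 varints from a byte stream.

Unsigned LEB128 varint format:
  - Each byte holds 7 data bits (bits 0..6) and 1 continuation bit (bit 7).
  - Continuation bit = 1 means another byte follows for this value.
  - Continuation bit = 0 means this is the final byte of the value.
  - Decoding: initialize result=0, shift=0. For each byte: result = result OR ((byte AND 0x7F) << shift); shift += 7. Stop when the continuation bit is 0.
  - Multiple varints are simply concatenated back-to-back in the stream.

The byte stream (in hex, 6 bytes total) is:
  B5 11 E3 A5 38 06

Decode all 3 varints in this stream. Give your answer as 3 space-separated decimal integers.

Answer: 2229 922339 6

Derivation:
  byte[0]=0xB5 cont=1 payload=0x35=53: acc |= 53<<0 -> acc=53 shift=7
  byte[1]=0x11 cont=0 payload=0x11=17: acc |= 17<<7 -> acc=2229 shift=14 [end]
Varint 1: bytes[0:2] = B5 11 -> value 2229 (2 byte(s))
  byte[2]=0xE3 cont=1 payload=0x63=99: acc |= 99<<0 -> acc=99 shift=7
  byte[3]=0xA5 cont=1 payload=0x25=37: acc |= 37<<7 -> acc=4835 shift=14
  byte[4]=0x38 cont=0 payload=0x38=56: acc |= 56<<14 -> acc=922339 shift=21 [end]
Varint 2: bytes[2:5] = E3 A5 38 -> value 922339 (3 byte(s))
  byte[5]=0x06 cont=0 payload=0x06=6: acc |= 6<<0 -> acc=6 shift=7 [end]
Varint 3: bytes[5:6] = 06 -> value 6 (1 byte(s))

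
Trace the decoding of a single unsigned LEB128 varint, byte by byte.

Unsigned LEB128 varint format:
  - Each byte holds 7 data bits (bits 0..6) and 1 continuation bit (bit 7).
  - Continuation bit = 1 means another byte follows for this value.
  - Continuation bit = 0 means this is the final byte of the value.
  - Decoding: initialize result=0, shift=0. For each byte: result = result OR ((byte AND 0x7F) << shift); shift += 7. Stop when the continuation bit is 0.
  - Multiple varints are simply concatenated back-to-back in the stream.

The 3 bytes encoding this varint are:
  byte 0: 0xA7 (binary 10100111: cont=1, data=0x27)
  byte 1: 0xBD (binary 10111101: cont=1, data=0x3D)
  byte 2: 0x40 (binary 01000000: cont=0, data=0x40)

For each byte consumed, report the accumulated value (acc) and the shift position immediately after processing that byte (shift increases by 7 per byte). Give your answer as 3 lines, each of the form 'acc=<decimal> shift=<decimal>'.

byte 0=0xA7: payload=0x27=39, contrib = 39<<0 = 39; acc -> 39, shift -> 7
byte 1=0xBD: payload=0x3D=61, contrib = 61<<7 = 7808; acc -> 7847, shift -> 14
byte 2=0x40: payload=0x40=64, contrib = 64<<14 = 1048576; acc -> 1056423, shift -> 21

Answer: acc=39 shift=7
acc=7847 shift=14
acc=1056423 shift=21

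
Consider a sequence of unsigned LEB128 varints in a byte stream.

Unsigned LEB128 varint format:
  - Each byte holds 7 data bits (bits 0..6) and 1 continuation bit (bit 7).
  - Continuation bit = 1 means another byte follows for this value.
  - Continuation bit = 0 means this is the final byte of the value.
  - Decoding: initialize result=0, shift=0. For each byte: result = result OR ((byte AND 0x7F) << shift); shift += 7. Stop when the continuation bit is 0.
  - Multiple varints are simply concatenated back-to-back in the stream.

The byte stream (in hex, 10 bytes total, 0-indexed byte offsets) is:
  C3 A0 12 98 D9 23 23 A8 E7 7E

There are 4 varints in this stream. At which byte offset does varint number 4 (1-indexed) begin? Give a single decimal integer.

Answer: 7

Derivation:
  byte[0]=0xC3 cont=1 payload=0x43=67: acc |= 67<<0 -> acc=67 shift=7
  byte[1]=0xA0 cont=1 payload=0x20=32: acc |= 32<<7 -> acc=4163 shift=14
  byte[2]=0x12 cont=0 payload=0x12=18: acc |= 18<<14 -> acc=299075 shift=21 [end]
Varint 1: bytes[0:3] = C3 A0 12 -> value 299075 (3 byte(s))
  byte[3]=0x98 cont=1 payload=0x18=24: acc |= 24<<0 -> acc=24 shift=7
  byte[4]=0xD9 cont=1 payload=0x59=89: acc |= 89<<7 -> acc=11416 shift=14
  byte[5]=0x23 cont=0 payload=0x23=35: acc |= 35<<14 -> acc=584856 shift=21 [end]
Varint 2: bytes[3:6] = 98 D9 23 -> value 584856 (3 byte(s))
  byte[6]=0x23 cont=0 payload=0x23=35: acc |= 35<<0 -> acc=35 shift=7 [end]
Varint 3: bytes[6:7] = 23 -> value 35 (1 byte(s))
  byte[7]=0xA8 cont=1 payload=0x28=40: acc |= 40<<0 -> acc=40 shift=7
  byte[8]=0xE7 cont=1 payload=0x67=103: acc |= 103<<7 -> acc=13224 shift=14
  byte[9]=0x7E cont=0 payload=0x7E=126: acc |= 126<<14 -> acc=2077608 shift=21 [end]
Varint 4: bytes[7:10] = A8 E7 7E -> value 2077608 (3 byte(s))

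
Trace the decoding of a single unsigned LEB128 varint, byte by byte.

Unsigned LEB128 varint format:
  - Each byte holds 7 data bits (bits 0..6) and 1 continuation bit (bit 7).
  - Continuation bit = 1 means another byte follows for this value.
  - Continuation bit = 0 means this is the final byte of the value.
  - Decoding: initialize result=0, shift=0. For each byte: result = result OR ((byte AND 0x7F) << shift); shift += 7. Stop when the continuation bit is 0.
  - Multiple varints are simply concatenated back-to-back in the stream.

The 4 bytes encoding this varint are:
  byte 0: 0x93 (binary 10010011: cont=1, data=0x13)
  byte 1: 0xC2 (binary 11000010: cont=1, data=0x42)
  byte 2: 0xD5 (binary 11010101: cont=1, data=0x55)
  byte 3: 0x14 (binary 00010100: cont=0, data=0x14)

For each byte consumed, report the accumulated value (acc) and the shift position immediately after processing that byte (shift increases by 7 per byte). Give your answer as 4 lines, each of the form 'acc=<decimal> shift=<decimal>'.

Answer: acc=19 shift=7
acc=8467 shift=14
acc=1401107 shift=21
acc=43344147 shift=28

Derivation:
byte 0=0x93: payload=0x13=19, contrib = 19<<0 = 19; acc -> 19, shift -> 7
byte 1=0xC2: payload=0x42=66, contrib = 66<<7 = 8448; acc -> 8467, shift -> 14
byte 2=0xD5: payload=0x55=85, contrib = 85<<14 = 1392640; acc -> 1401107, shift -> 21
byte 3=0x14: payload=0x14=20, contrib = 20<<21 = 41943040; acc -> 43344147, shift -> 28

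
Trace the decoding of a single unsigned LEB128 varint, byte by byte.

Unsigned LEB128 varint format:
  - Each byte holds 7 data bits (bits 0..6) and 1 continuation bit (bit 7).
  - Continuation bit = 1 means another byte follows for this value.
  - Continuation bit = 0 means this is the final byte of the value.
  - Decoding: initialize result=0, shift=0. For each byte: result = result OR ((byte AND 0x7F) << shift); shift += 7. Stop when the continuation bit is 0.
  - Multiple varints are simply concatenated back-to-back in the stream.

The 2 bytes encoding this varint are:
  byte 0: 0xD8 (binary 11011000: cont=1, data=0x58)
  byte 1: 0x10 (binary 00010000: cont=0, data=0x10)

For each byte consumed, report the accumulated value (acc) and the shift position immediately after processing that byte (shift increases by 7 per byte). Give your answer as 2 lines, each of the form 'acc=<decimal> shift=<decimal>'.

Answer: acc=88 shift=7
acc=2136 shift=14

Derivation:
byte 0=0xD8: payload=0x58=88, contrib = 88<<0 = 88; acc -> 88, shift -> 7
byte 1=0x10: payload=0x10=16, contrib = 16<<7 = 2048; acc -> 2136, shift -> 14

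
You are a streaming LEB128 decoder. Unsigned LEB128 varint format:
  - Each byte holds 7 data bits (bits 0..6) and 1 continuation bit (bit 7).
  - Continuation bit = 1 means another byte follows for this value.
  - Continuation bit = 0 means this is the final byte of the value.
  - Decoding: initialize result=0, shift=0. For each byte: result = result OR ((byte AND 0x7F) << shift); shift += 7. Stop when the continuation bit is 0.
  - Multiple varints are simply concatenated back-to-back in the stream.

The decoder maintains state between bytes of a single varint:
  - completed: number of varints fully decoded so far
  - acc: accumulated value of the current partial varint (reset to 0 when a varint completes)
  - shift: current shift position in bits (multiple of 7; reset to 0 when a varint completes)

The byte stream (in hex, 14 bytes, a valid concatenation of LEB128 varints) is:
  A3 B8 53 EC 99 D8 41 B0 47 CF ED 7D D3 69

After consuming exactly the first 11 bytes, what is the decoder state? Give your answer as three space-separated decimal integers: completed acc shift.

byte[0]=0xA3 cont=1 payload=0x23: acc |= 35<<0 -> completed=0 acc=35 shift=7
byte[1]=0xB8 cont=1 payload=0x38: acc |= 56<<7 -> completed=0 acc=7203 shift=14
byte[2]=0x53 cont=0 payload=0x53: varint #1 complete (value=1367075); reset -> completed=1 acc=0 shift=0
byte[3]=0xEC cont=1 payload=0x6C: acc |= 108<<0 -> completed=1 acc=108 shift=7
byte[4]=0x99 cont=1 payload=0x19: acc |= 25<<7 -> completed=1 acc=3308 shift=14
byte[5]=0xD8 cont=1 payload=0x58: acc |= 88<<14 -> completed=1 acc=1445100 shift=21
byte[6]=0x41 cont=0 payload=0x41: varint #2 complete (value=137759980); reset -> completed=2 acc=0 shift=0
byte[7]=0xB0 cont=1 payload=0x30: acc |= 48<<0 -> completed=2 acc=48 shift=7
byte[8]=0x47 cont=0 payload=0x47: varint #3 complete (value=9136); reset -> completed=3 acc=0 shift=0
byte[9]=0xCF cont=1 payload=0x4F: acc |= 79<<0 -> completed=3 acc=79 shift=7
byte[10]=0xED cont=1 payload=0x6D: acc |= 109<<7 -> completed=3 acc=14031 shift=14

Answer: 3 14031 14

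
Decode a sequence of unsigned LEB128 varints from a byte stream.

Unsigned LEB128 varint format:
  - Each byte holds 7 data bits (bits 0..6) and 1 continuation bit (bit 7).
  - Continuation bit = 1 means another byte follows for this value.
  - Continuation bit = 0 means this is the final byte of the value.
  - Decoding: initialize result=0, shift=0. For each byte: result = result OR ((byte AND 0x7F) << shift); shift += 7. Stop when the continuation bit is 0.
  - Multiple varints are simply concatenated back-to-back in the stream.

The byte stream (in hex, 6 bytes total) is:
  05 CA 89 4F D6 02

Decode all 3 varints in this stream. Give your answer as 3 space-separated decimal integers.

  byte[0]=0x05 cont=0 payload=0x05=5: acc |= 5<<0 -> acc=5 shift=7 [end]
Varint 1: bytes[0:1] = 05 -> value 5 (1 byte(s))
  byte[1]=0xCA cont=1 payload=0x4A=74: acc |= 74<<0 -> acc=74 shift=7
  byte[2]=0x89 cont=1 payload=0x09=9: acc |= 9<<7 -> acc=1226 shift=14
  byte[3]=0x4F cont=0 payload=0x4F=79: acc |= 79<<14 -> acc=1295562 shift=21 [end]
Varint 2: bytes[1:4] = CA 89 4F -> value 1295562 (3 byte(s))
  byte[4]=0xD6 cont=1 payload=0x56=86: acc |= 86<<0 -> acc=86 shift=7
  byte[5]=0x02 cont=0 payload=0x02=2: acc |= 2<<7 -> acc=342 shift=14 [end]
Varint 3: bytes[4:6] = D6 02 -> value 342 (2 byte(s))

Answer: 5 1295562 342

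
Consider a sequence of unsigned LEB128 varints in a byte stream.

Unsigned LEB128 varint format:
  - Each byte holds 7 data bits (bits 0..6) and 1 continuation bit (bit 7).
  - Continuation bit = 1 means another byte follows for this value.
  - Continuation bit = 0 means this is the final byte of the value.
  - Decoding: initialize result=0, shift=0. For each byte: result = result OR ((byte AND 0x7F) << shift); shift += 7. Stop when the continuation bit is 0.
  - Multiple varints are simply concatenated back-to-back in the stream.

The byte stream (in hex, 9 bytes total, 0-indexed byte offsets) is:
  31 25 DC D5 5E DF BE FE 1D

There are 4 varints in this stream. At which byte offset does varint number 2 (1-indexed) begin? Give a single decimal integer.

Answer: 1

Derivation:
  byte[0]=0x31 cont=0 payload=0x31=49: acc |= 49<<0 -> acc=49 shift=7 [end]
Varint 1: bytes[0:1] = 31 -> value 49 (1 byte(s))
  byte[1]=0x25 cont=0 payload=0x25=37: acc |= 37<<0 -> acc=37 shift=7 [end]
Varint 2: bytes[1:2] = 25 -> value 37 (1 byte(s))
  byte[2]=0xDC cont=1 payload=0x5C=92: acc |= 92<<0 -> acc=92 shift=7
  byte[3]=0xD5 cont=1 payload=0x55=85: acc |= 85<<7 -> acc=10972 shift=14
  byte[4]=0x5E cont=0 payload=0x5E=94: acc |= 94<<14 -> acc=1551068 shift=21 [end]
Varint 3: bytes[2:5] = DC D5 5E -> value 1551068 (3 byte(s))
  byte[5]=0xDF cont=1 payload=0x5F=95: acc |= 95<<0 -> acc=95 shift=7
  byte[6]=0xBE cont=1 payload=0x3E=62: acc |= 62<<7 -> acc=8031 shift=14
  byte[7]=0xFE cont=1 payload=0x7E=126: acc |= 126<<14 -> acc=2072415 shift=21
  byte[8]=0x1D cont=0 payload=0x1D=29: acc |= 29<<21 -> acc=62889823 shift=28 [end]
Varint 4: bytes[5:9] = DF BE FE 1D -> value 62889823 (4 byte(s))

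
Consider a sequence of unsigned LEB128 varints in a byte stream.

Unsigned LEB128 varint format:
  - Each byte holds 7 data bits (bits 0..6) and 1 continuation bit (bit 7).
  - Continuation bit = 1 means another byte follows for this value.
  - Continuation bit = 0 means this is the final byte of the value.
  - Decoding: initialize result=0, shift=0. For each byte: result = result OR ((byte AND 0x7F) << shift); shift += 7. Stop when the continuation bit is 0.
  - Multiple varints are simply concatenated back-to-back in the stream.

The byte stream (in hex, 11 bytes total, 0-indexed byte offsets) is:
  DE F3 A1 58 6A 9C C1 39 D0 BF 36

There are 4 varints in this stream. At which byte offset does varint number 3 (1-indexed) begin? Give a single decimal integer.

  byte[0]=0xDE cont=1 payload=0x5E=94: acc |= 94<<0 -> acc=94 shift=7
  byte[1]=0xF3 cont=1 payload=0x73=115: acc |= 115<<7 -> acc=14814 shift=14
  byte[2]=0xA1 cont=1 payload=0x21=33: acc |= 33<<14 -> acc=555486 shift=21
  byte[3]=0x58 cont=0 payload=0x58=88: acc |= 88<<21 -> acc=185104862 shift=28 [end]
Varint 1: bytes[0:4] = DE F3 A1 58 -> value 185104862 (4 byte(s))
  byte[4]=0x6A cont=0 payload=0x6A=106: acc |= 106<<0 -> acc=106 shift=7 [end]
Varint 2: bytes[4:5] = 6A -> value 106 (1 byte(s))
  byte[5]=0x9C cont=1 payload=0x1C=28: acc |= 28<<0 -> acc=28 shift=7
  byte[6]=0xC1 cont=1 payload=0x41=65: acc |= 65<<7 -> acc=8348 shift=14
  byte[7]=0x39 cont=0 payload=0x39=57: acc |= 57<<14 -> acc=942236 shift=21 [end]
Varint 3: bytes[5:8] = 9C C1 39 -> value 942236 (3 byte(s))
  byte[8]=0xD0 cont=1 payload=0x50=80: acc |= 80<<0 -> acc=80 shift=7
  byte[9]=0xBF cont=1 payload=0x3F=63: acc |= 63<<7 -> acc=8144 shift=14
  byte[10]=0x36 cont=0 payload=0x36=54: acc |= 54<<14 -> acc=892880 shift=21 [end]
Varint 4: bytes[8:11] = D0 BF 36 -> value 892880 (3 byte(s))

Answer: 5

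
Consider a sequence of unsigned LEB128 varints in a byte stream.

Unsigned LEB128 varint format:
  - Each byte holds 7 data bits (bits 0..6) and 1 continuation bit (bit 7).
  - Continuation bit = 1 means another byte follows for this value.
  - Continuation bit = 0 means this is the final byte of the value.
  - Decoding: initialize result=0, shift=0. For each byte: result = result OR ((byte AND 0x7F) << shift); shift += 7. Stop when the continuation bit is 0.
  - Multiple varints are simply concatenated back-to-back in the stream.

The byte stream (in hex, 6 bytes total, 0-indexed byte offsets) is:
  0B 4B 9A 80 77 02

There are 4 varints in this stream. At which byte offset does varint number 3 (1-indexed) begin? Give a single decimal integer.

  byte[0]=0x0B cont=0 payload=0x0B=11: acc |= 11<<0 -> acc=11 shift=7 [end]
Varint 1: bytes[0:1] = 0B -> value 11 (1 byte(s))
  byte[1]=0x4B cont=0 payload=0x4B=75: acc |= 75<<0 -> acc=75 shift=7 [end]
Varint 2: bytes[1:2] = 4B -> value 75 (1 byte(s))
  byte[2]=0x9A cont=1 payload=0x1A=26: acc |= 26<<0 -> acc=26 shift=7
  byte[3]=0x80 cont=1 payload=0x00=0: acc |= 0<<7 -> acc=26 shift=14
  byte[4]=0x77 cont=0 payload=0x77=119: acc |= 119<<14 -> acc=1949722 shift=21 [end]
Varint 3: bytes[2:5] = 9A 80 77 -> value 1949722 (3 byte(s))
  byte[5]=0x02 cont=0 payload=0x02=2: acc |= 2<<0 -> acc=2 shift=7 [end]
Varint 4: bytes[5:6] = 02 -> value 2 (1 byte(s))

Answer: 2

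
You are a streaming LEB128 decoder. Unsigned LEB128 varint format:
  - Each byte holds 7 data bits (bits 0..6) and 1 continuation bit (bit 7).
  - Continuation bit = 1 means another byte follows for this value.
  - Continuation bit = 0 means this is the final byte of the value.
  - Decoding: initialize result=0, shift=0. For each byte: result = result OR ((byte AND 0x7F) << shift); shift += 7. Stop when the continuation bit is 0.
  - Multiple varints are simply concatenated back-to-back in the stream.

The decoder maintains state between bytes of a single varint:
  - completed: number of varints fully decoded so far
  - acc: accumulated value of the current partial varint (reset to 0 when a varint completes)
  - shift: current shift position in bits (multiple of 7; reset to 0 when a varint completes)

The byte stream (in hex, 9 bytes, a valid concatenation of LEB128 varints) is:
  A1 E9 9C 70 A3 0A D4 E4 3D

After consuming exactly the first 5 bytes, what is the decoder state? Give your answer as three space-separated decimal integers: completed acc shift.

byte[0]=0xA1 cont=1 payload=0x21: acc |= 33<<0 -> completed=0 acc=33 shift=7
byte[1]=0xE9 cont=1 payload=0x69: acc |= 105<<7 -> completed=0 acc=13473 shift=14
byte[2]=0x9C cont=1 payload=0x1C: acc |= 28<<14 -> completed=0 acc=472225 shift=21
byte[3]=0x70 cont=0 payload=0x70: varint #1 complete (value=235353249); reset -> completed=1 acc=0 shift=0
byte[4]=0xA3 cont=1 payload=0x23: acc |= 35<<0 -> completed=1 acc=35 shift=7

Answer: 1 35 7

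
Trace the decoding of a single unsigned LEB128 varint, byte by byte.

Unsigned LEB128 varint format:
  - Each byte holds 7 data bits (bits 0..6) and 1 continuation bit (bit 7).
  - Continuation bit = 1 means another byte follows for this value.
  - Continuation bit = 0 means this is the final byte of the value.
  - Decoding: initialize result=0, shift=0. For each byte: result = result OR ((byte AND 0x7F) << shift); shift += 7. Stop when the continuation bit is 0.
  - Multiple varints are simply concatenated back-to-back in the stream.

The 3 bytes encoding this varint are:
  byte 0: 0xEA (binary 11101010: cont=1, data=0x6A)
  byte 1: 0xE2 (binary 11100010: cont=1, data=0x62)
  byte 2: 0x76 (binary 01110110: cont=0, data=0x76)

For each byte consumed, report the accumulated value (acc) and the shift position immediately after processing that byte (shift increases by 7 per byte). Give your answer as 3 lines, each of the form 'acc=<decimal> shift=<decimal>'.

byte 0=0xEA: payload=0x6A=106, contrib = 106<<0 = 106; acc -> 106, shift -> 7
byte 1=0xE2: payload=0x62=98, contrib = 98<<7 = 12544; acc -> 12650, shift -> 14
byte 2=0x76: payload=0x76=118, contrib = 118<<14 = 1933312; acc -> 1945962, shift -> 21

Answer: acc=106 shift=7
acc=12650 shift=14
acc=1945962 shift=21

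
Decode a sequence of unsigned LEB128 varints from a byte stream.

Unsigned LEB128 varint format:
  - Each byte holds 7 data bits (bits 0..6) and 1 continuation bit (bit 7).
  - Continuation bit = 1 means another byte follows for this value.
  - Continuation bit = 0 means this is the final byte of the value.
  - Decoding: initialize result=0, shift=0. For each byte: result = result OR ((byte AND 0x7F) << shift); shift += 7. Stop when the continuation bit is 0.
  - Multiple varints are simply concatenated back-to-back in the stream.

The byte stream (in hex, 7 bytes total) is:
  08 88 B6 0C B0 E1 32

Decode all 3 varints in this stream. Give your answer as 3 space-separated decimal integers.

Answer: 8 203528 831664

Derivation:
  byte[0]=0x08 cont=0 payload=0x08=8: acc |= 8<<0 -> acc=8 shift=7 [end]
Varint 1: bytes[0:1] = 08 -> value 8 (1 byte(s))
  byte[1]=0x88 cont=1 payload=0x08=8: acc |= 8<<0 -> acc=8 shift=7
  byte[2]=0xB6 cont=1 payload=0x36=54: acc |= 54<<7 -> acc=6920 shift=14
  byte[3]=0x0C cont=0 payload=0x0C=12: acc |= 12<<14 -> acc=203528 shift=21 [end]
Varint 2: bytes[1:4] = 88 B6 0C -> value 203528 (3 byte(s))
  byte[4]=0xB0 cont=1 payload=0x30=48: acc |= 48<<0 -> acc=48 shift=7
  byte[5]=0xE1 cont=1 payload=0x61=97: acc |= 97<<7 -> acc=12464 shift=14
  byte[6]=0x32 cont=0 payload=0x32=50: acc |= 50<<14 -> acc=831664 shift=21 [end]
Varint 3: bytes[4:7] = B0 E1 32 -> value 831664 (3 byte(s))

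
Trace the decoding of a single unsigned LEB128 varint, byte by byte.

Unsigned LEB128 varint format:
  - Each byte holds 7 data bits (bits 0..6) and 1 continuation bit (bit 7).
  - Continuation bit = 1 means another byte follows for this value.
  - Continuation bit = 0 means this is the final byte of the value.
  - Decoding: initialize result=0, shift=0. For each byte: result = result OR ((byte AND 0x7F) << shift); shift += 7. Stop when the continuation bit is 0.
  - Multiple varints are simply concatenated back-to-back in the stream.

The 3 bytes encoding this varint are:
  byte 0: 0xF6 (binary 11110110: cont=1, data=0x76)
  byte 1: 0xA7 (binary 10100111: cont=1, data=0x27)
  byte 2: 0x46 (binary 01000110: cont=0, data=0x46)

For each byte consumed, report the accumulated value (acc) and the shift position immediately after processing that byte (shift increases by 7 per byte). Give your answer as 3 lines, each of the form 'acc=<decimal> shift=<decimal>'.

byte 0=0xF6: payload=0x76=118, contrib = 118<<0 = 118; acc -> 118, shift -> 7
byte 1=0xA7: payload=0x27=39, contrib = 39<<7 = 4992; acc -> 5110, shift -> 14
byte 2=0x46: payload=0x46=70, contrib = 70<<14 = 1146880; acc -> 1151990, shift -> 21

Answer: acc=118 shift=7
acc=5110 shift=14
acc=1151990 shift=21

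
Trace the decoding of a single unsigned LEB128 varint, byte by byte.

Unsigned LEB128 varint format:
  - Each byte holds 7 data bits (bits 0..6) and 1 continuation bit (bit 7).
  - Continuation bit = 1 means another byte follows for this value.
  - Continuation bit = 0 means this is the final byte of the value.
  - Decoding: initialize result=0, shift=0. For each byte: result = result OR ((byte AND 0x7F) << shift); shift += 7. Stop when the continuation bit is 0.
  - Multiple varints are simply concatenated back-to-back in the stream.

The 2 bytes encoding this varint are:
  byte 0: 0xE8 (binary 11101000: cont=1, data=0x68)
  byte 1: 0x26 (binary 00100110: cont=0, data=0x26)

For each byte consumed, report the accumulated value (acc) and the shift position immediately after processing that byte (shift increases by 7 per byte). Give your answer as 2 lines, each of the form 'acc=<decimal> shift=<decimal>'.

Answer: acc=104 shift=7
acc=4968 shift=14

Derivation:
byte 0=0xE8: payload=0x68=104, contrib = 104<<0 = 104; acc -> 104, shift -> 7
byte 1=0x26: payload=0x26=38, contrib = 38<<7 = 4864; acc -> 4968, shift -> 14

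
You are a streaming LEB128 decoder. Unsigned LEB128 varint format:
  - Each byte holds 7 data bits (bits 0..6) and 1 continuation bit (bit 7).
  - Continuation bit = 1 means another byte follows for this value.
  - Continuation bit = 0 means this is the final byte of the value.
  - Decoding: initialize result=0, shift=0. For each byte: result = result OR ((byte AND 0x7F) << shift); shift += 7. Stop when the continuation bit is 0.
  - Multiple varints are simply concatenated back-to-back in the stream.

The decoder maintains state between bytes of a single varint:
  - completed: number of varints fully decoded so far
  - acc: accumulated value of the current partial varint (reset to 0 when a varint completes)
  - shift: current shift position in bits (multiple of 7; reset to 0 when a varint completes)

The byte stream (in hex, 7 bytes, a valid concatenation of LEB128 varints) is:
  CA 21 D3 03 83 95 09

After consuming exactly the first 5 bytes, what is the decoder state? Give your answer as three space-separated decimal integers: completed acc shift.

Answer: 2 3 7

Derivation:
byte[0]=0xCA cont=1 payload=0x4A: acc |= 74<<0 -> completed=0 acc=74 shift=7
byte[1]=0x21 cont=0 payload=0x21: varint #1 complete (value=4298); reset -> completed=1 acc=0 shift=0
byte[2]=0xD3 cont=1 payload=0x53: acc |= 83<<0 -> completed=1 acc=83 shift=7
byte[3]=0x03 cont=0 payload=0x03: varint #2 complete (value=467); reset -> completed=2 acc=0 shift=0
byte[4]=0x83 cont=1 payload=0x03: acc |= 3<<0 -> completed=2 acc=3 shift=7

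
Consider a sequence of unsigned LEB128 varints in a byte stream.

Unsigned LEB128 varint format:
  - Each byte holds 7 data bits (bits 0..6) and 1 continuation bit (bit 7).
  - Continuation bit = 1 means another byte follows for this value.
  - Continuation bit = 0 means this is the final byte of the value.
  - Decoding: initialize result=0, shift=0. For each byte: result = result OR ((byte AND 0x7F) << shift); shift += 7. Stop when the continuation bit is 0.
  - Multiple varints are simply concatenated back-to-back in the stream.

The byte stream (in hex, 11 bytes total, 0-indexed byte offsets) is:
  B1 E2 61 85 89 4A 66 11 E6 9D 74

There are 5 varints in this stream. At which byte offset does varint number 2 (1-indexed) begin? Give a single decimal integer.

  byte[0]=0xB1 cont=1 payload=0x31=49: acc |= 49<<0 -> acc=49 shift=7
  byte[1]=0xE2 cont=1 payload=0x62=98: acc |= 98<<7 -> acc=12593 shift=14
  byte[2]=0x61 cont=0 payload=0x61=97: acc |= 97<<14 -> acc=1601841 shift=21 [end]
Varint 1: bytes[0:3] = B1 E2 61 -> value 1601841 (3 byte(s))
  byte[3]=0x85 cont=1 payload=0x05=5: acc |= 5<<0 -> acc=5 shift=7
  byte[4]=0x89 cont=1 payload=0x09=9: acc |= 9<<7 -> acc=1157 shift=14
  byte[5]=0x4A cont=0 payload=0x4A=74: acc |= 74<<14 -> acc=1213573 shift=21 [end]
Varint 2: bytes[3:6] = 85 89 4A -> value 1213573 (3 byte(s))
  byte[6]=0x66 cont=0 payload=0x66=102: acc |= 102<<0 -> acc=102 shift=7 [end]
Varint 3: bytes[6:7] = 66 -> value 102 (1 byte(s))
  byte[7]=0x11 cont=0 payload=0x11=17: acc |= 17<<0 -> acc=17 shift=7 [end]
Varint 4: bytes[7:8] = 11 -> value 17 (1 byte(s))
  byte[8]=0xE6 cont=1 payload=0x66=102: acc |= 102<<0 -> acc=102 shift=7
  byte[9]=0x9D cont=1 payload=0x1D=29: acc |= 29<<7 -> acc=3814 shift=14
  byte[10]=0x74 cont=0 payload=0x74=116: acc |= 116<<14 -> acc=1904358 shift=21 [end]
Varint 5: bytes[8:11] = E6 9D 74 -> value 1904358 (3 byte(s))

Answer: 3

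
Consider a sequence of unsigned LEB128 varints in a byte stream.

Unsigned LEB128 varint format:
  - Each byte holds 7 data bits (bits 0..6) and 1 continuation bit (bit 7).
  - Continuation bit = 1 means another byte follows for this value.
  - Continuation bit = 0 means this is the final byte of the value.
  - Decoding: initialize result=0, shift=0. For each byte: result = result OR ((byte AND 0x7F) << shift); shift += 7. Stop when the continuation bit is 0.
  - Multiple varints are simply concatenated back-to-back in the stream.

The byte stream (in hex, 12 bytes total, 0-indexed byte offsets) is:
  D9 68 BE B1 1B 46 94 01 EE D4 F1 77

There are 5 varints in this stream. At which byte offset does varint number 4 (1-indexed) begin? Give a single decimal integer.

  byte[0]=0xD9 cont=1 payload=0x59=89: acc |= 89<<0 -> acc=89 shift=7
  byte[1]=0x68 cont=0 payload=0x68=104: acc |= 104<<7 -> acc=13401 shift=14 [end]
Varint 1: bytes[0:2] = D9 68 -> value 13401 (2 byte(s))
  byte[2]=0xBE cont=1 payload=0x3E=62: acc |= 62<<0 -> acc=62 shift=7
  byte[3]=0xB1 cont=1 payload=0x31=49: acc |= 49<<7 -> acc=6334 shift=14
  byte[4]=0x1B cont=0 payload=0x1B=27: acc |= 27<<14 -> acc=448702 shift=21 [end]
Varint 2: bytes[2:5] = BE B1 1B -> value 448702 (3 byte(s))
  byte[5]=0x46 cont=0 payload=0x46=70: acc |= 70<<0 -> acc=70 shift=7 [end]
Varint 3: bytes[5:6] = 46 -> value 70 (1 byte(s))
  byte[6]=0x94 cont=1 payload=0x14=20: acc |= 20<<0 -> acc=20 shift=7
  byte[7]=0x01 cont=0 payload=0x01=1: acc |= 1<<7 -> acc=148 shift=14 [end]
Varint 4: bytes[6:8] = 94 01 -> value 148 (2 byte(s))
  byte[8]=0xEE cont=1 payload=0x6E=110: acc |= 110<<0 -> acc=110 shift=7
  byte[9]=0xD4 cont=1 payload=0x54=84: acc |= 84<<7 -> acc=10862 shift=14
  byte[10]=0xF1 cont=1 payload=0x71=113: acc |= 113<<14 -> acc=1862254 shift=21
  byte[11]=0x77 cont=0 payload=0x77=119: acc |= 119<<21 -> acc=251423342 shift=28 [end]
Varint 5: bytes[8:12] = EE D4 F1 77 -> value 251423342 (4 byte(s))

Answer: 6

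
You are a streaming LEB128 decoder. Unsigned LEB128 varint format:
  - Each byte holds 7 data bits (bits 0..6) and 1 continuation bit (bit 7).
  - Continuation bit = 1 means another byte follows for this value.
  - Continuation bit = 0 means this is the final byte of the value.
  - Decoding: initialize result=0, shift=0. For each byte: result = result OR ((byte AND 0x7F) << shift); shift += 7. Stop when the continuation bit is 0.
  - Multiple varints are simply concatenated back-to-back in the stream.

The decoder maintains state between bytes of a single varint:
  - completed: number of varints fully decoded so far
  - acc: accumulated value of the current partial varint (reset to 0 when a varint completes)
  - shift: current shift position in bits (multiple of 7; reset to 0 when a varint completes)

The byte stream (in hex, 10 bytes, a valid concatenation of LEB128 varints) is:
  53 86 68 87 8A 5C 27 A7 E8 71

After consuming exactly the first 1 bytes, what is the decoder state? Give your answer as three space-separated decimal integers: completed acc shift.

Answer: 1 0 0

Derivation:
byte[0]=0x53 cont=0 payload=0x53: varint #1 complete (value=83); reset -> completed=1 acc=0 shift=0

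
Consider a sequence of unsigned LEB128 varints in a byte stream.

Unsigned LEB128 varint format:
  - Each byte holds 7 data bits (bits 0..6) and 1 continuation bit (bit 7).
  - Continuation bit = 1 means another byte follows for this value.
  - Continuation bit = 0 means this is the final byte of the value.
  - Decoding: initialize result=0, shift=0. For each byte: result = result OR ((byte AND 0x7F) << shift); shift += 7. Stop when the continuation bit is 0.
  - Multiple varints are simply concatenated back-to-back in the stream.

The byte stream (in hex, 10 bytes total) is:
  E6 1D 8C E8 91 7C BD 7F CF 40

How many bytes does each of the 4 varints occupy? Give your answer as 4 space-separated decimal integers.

Answer: 2 4 2 2

Derivation:
  byte[0]=0xE6 cont=1 payload=0x66=102: acc |= 102<<0 -> acc=102 shift=7
  byte[1]=0x1D cont=0 payload=0x1D=29: acc |= 29<<7 -> acc=3814 shift=14 [end]
Varint 1: bytes[0:2] = E6 1D -> value 3814 (2 byte(s))
  byte[2]=0x8C cont=1 payload=0x0C=12: acc |= 12<<0 -> acc=12 shift=7
  byte[3]=0xE8 cont=1 payload=0x68=104: acc |= 104<<7 -> acc=13324 shift=14
  byte[4]=0x91 cont=1 payload=0x11=17: acc |= 17<<14 -> acc=291852 shift=21
  byte[5]=0x7C cont=0 payload=0x7C=124: acc |= 124<<21 -> acc=260338700 shift=28 [end]
Varint 2: bytes[2:6] = 8C E8 91 7C -> value 260338700 (4 byte(s))
  byte[6]=0xBD cont=1 payload=0x3D=61: acc |= 61<<0 -> acc=61 shift=7
  byte[7]=0x7F cont=0 payload=0x7F=127: acc |= 127<<7 -> acc=16317 shift=14 [end]
Varint 3: bytes[6:8] = BD 7F -> value 16317 (2 byte(s))
  byte[8]=0xCF cont=1 payload=0x4F=79: acc |= 79<<0 -> acc=79 shift=7
  byte[9]=0x40 cont=0 payload=0x40=64: acc |= 64<<7 -> acc=8271 shift=14 [end]
Varint 4: bytes[8:10] = CF 40 -> value 8271 (2 byte(s))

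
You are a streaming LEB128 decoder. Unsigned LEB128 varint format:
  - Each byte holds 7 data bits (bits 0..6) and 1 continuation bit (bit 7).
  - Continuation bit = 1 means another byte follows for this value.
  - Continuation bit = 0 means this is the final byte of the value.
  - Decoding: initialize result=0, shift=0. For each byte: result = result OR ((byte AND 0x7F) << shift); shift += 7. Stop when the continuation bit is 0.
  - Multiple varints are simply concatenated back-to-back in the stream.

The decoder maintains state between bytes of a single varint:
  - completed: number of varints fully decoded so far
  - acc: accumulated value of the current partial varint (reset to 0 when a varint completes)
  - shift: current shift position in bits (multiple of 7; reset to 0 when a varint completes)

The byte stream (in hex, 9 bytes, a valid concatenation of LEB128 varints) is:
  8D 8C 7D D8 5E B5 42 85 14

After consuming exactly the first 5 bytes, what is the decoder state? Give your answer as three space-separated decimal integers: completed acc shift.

byte[0]=0x8D cont=1 payload=0x0D: acc |= 13<<0 -> completed=0 acc=13 shift=7
byte[1]=0x8C cont=1 payload=0x0C: acc |= 12<<7 -> completed=0 acc=1549 shift=14
byte[2]=0x7D cont=0 payload=0x7D: varint #1 complete (value=2049549); reset -> completed=1 acc=0 shift=0
byte[3]=0xD8 cont=1 payload=0x58: acc |= 88<<0 -> completed=1 acc=88 shift=7
byte[4]=0x5E cont=0 payload=0x5E: varint #2 complete (value=12120); reset -> completed=2 acc=0 shift=0

Answer: 2 0 0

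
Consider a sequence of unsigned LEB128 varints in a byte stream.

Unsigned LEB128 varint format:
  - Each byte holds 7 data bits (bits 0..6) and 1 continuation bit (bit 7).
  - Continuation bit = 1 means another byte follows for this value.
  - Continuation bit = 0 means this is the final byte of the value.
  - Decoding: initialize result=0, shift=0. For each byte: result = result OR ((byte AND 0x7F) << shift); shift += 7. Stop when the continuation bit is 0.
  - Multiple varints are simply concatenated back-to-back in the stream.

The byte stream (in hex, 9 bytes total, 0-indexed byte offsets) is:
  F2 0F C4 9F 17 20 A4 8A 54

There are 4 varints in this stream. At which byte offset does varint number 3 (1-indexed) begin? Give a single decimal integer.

  byte[0]=0xF2 cont=1 payload=0x72=114: acc |= 114<<0 -> acc=114 shift=7
  byte[1]=0x0F cont=0 payload=0x0F=15: acc |= 15<<7 -> acc=2034 shift=14 [end]
Varint 1: bytes[0:2] = F2 0F -> value 2034 (2 byte(s))
  byte[2]=0xC4 cont=1 payload=0x44=68: acc |= 68<<0 -> acc=68 shift=7
  byte[3]=0x9F cont=1 payload=0x1F=31: acc |= 31<<7 -> acc=4036 shift=14
  byte[4]=0x17 cont=0 payload=0x17=23: acc |= 23<<14 -> acc=380868 shift=21 [end]
Varint 2: bytes[2:5] = C4 9F 17 -> value 380868 (3 byte(s))
  byte[5]=0x20 cont=0 payload=0x20=32: acc |= 32<<0 -> acc=32 shift=7 [end]
Varint 3: bytes[5:6] = 20 -> value 32 (1 byte(s))
  byte[6]=0xA4 cont=1 payload=0x24=36: acc |= 36<<0 -> acc=36 shift=7
  byte[7]=0x8A cont=1 payload=0x0A=10: acc |= 10<<7 -> acc=1316 shift=14
  byte[8]=0x54 cont=0 payload=0x54=84: acc |= 84<<14 -> acc=1377572 shift=21 [end]
Varint 4: bytes[6:9] = A4 8A 54 -> value 1377572 (3 byte(s))

Answer: 5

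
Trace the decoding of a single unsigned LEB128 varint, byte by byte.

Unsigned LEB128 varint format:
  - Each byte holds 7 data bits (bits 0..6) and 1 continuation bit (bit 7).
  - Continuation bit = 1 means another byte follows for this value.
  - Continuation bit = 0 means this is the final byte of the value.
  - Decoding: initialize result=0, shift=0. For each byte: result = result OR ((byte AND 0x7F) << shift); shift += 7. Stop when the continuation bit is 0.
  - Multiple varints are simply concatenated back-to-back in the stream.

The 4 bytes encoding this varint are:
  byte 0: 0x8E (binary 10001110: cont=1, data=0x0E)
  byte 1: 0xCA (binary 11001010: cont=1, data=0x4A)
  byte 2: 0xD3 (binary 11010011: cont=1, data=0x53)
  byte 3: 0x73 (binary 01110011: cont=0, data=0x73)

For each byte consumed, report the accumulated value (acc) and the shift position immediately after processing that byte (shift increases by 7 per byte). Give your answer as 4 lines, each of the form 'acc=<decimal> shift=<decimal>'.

Answer: acc=14 shift=7
acc=9486 shift=14
acc=1369358 shift=21
acc=242541838 shift=28

Derivation:
byte 0=0x8E: payload=0x0E=14, contrib = 14<<0 = 14; acc -> 14, shift -> 7
byte 1=0xCA: payload=0x4A=74, contrib = 74<<7 = 9472; acc -> 9486, shift -> 14
byte 2=0xD3: payload=0x53=83, contrib = 83<<14 = 1359872; acc -> 1369358, shift -> 21
byte 3=0x73: payload=0x73=115, contrib = 115<<21 = 241172480; acc -> 242541838, shift -> 28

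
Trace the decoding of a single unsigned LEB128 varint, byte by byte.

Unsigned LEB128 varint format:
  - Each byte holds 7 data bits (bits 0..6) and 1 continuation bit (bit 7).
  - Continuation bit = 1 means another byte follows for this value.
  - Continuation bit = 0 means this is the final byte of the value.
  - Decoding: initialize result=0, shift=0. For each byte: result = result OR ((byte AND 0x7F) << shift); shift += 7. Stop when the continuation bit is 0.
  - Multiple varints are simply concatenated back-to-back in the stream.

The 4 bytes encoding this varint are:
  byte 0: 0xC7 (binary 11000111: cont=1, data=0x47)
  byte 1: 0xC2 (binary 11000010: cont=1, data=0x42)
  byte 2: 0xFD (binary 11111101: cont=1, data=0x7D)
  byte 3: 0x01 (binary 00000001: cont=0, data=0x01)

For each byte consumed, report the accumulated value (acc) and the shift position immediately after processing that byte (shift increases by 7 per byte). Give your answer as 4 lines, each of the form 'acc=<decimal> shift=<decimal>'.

byte 0=0xC7: payload=0x47=71, contrib = 71<<0 = 71; acc -> 71, shift -> 7
byte 1=0xC2: payload=0x42=66, contrib = 66<<7 = 8448; acc -> 8519, shift -> 14
byte 2=0xFD: payload=0x7D=125, contrib = 125<<14 = 2048000; acc -> 2056519, shift -> 21
byte 3=0x01: payload=0x01=1, contrib = 1<<21 = 2097152; acc -> 4153671, shift -> 28

Answer: acc=71 shift=7
acc=8519 shift=14
acc=2056519 shift=21
acc=4153671 shift=28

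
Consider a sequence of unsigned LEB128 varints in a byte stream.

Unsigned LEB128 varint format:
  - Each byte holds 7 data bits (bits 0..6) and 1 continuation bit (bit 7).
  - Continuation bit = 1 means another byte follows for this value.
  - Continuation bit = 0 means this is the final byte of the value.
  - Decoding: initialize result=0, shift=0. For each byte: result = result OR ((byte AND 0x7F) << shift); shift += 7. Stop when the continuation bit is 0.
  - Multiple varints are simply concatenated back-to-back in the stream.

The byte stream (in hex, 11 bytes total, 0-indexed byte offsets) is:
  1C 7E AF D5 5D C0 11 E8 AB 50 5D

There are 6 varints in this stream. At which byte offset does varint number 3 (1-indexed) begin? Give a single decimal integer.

  byte[0]=0x1C cont=0 payload=0x1C=28: acc |= 28<<0 -> acc=28 shift=7 [end]
Varint 1: bytes[0:1] = 1C -> value 28 (1 byte(s))
  byte[1]=0x7E cont=0 payload=0x7E=126: acc |= 126<<0 -> acc=126 shift=7 [end]
Varint 2: bytes[1:2] = 7E -> value 126 (1 byte(s))
  byte[2]=0xAF cont=1 payload=0x2F=47: acc |= 47<<0 -> acc=47 shift=7
  byte[3]=0xD5 cont=1 payload=0x55=85: acc |= 85<<7 -> acc=10927 shift=14
  byte[4]=0x5D cont=0 payload=0x5D=93: acc |= 93<<14 -> acc=1534639 shift=21 [end]
Varint 3: bytes[2:5] = AF D5 5D -> value 1534639 (3 byte(s))
  byte[5]=0xC0 cont=1 payload=0x40=64: acc |= 64<<0 -> acc=64 shift=7
  byte[6]=0x11 cont=0 payload=0x11=17: acc |= 17<<7 -> acc=2240 shift=14 [end]
Varint 4: bytes[5:7] = C0 11 -> value 2240 (2 byte(s))
  byte[7]=0xE8 cont=1 payload=0x68=104: acc |= 104<<0 -> acc=104 shift=7
  byte[8]=0xAB cont=1 payload=0x2B=43: acc |= 43<<7 -> acc=5608 shift=14
  byte[9]=0x50 cont=0 payload=0x50=80: acc |= 80<<14 -> acc=1316328 shift=21 [end]
Varint 5: bytes[7:10] = E8 AB 50 -> value 1316328 (3 byte(s))
  byte[10]=0x5D cont=0 payload=0x5D=93: acc |= 93<<0 -> acc=93 shift=7 [end]
Varint 6: bytes[10:11] = 5D -> value 93 (1 byte(s))

Answer: 2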